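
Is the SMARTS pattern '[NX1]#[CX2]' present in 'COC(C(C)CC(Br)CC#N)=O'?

The pattern [NX1]#[CX2] describes a nitrogen triple-bonded to a two-connected carbon — a nitrile.
The molecule carries a nitrile (-C#N), whose atoms satisfy every constraint of the query, so the pattern matches.

Yes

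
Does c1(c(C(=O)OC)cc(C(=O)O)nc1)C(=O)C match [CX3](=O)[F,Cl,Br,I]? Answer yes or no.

No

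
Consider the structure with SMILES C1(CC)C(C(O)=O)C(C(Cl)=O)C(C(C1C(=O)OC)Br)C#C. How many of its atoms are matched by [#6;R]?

6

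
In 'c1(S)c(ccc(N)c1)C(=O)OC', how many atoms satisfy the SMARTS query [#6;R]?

6

The query [#6;R] means: carbon that is part of a ring.
Check the 12 heavy atoms by environment: 6× c (aromatic, in 6-ring) → match; 2× C (acyclic) → no; 2× O (acyclic) → no; 1× S (acyclic) → no; 1× N (acyclic) → no.
That gives 6 matching atoms.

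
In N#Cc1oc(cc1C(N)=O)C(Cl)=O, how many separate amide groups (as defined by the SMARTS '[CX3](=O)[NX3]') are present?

1

[CX3](=O)[NX3] is the SMARTS for an amide: a carbonyl carbon bonded to a trivalent nitrogen.
Exactly one fragment in the molecule meets all constraints, giving 1 match.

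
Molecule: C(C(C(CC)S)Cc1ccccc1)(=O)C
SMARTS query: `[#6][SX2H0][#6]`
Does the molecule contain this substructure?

No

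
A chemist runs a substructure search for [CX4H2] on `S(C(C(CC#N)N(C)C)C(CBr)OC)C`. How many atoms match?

2

The query [CX4H2] means: sp3 carbon (X4) with exactly two hydrogens.
Check the 15 heavy atoms by environment: 2× C (H2, X4) → match; 3× C (H1, X4) → no; 1× O (H0, X2) → no; 4× C (H3, X4) → no; 1× Br (H0, X1) → no; 1× C (H0, X2) → no; 1× N (H0, X1) → no; 1× N (H0, X3) → no; 1× S (H0, X2) → no.
That gives 2 matching atoms.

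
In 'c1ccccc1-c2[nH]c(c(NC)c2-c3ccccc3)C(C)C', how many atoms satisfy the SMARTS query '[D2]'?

The query [D2] means: atom with exactly two heavy-atom neighbours.
Check the 22 heavy atoms by environment: 1× n (aromatic, D2) → match; 6× c (aromatic, D3) → no; 1× N (D2) → match; 3× C (D1) → no; 1× C (D3) → no; 10× c (aromatic, D2) → match.
Summing the matching environments: 1 + 1 + 10 = 12 matching atoms.

12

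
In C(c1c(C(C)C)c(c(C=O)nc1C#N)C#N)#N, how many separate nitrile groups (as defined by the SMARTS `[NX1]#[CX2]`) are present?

3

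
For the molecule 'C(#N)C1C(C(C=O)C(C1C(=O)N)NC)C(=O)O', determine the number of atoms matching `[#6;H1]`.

6

The query [#6;H1] means: any carbon bearing exactly one hydrogen.
Check the 17 heavy atoms by environment: 6× C (H1) → match; 3× C (H0) → no; 1× N (H0) → no; 3× O (H0) → no; 1× O (H1) → no; 1× N (H1) → no; 1× C (H3) → no; 1× N (H2) → no.
That gives 6 matching atoms.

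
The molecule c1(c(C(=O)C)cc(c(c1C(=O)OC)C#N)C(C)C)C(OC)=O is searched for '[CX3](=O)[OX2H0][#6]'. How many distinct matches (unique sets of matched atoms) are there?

2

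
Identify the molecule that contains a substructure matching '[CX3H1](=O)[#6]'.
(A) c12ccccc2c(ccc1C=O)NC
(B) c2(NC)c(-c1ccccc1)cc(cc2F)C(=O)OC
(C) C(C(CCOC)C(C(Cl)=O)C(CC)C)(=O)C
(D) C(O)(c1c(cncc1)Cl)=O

[CX3H1](=O)[#6] describes an sp2 carbon with one H, double-bonded to O and single-bonded to carbon (an aldehyde).
(A) contains an aldehyde (-CHO), which satisfies every atom and bond constraint.
(B) has a methyl-ester group (-C(=O)OCH3) but the carbonyl carbon has H0, not H1.
(C) has an acetyl/ketone group (-C(=O)CH3) but the carbonyl carbon has H0 (two carbon neighbours), not H1.
(D) has a carboxylic acid group (-C(=O)OH) but the carbonyl carbon has H0 and is bonded to O, not H1.
So the answer is (A).

A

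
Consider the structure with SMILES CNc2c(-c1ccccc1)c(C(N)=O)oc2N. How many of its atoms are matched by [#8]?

2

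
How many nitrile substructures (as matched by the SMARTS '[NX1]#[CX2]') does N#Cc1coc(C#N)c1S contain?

2

[NX1]#[CX2] is the SMARTS for a nitrile: a nitrogen triple-bonded to a two-connected carbon.
The molecule carries 2 separate instances of a nitrile (-C#N) meeting every constraint; each maps to a distinct set of atoms, giving 2 matches.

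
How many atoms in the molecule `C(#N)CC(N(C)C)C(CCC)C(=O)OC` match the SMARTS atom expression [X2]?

2

Check the 15 heavy atoms by environment: 9× C (X4) → no; 1× C (X2) → match; 1× N (X1) → no; 1× C (X3) → no; 1× O (X1) → no; 1× O (X2) → match; 1× N (X3) → no.
Summing the matching environments: 1 + 1 = 2 matching atoms.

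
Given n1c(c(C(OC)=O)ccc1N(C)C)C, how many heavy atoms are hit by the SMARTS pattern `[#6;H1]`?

The query [#6;H1] means: any carbon bearing exactly one hydrogen.
Check the 14 heavy atoms by environment: 1× n (aromatic, H0) → no; 3× c (aromatic, H0) → no; 2× c (aromatic, H1) → match; 4× C (H3) → no; 1× N (H0) → no; 1× C (H0) → no; 2× O (H0) → no.
That gives 2 matching atoms.

2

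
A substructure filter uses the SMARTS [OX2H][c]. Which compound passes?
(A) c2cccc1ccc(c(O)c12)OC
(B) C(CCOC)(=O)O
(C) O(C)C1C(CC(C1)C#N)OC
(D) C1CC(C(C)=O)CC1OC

A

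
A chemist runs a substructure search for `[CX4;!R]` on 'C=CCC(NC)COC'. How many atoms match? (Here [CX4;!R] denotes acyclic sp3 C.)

The query [CX4;!R] means: aliphatic carbon with four total connections, not in a ring.
Check the 9 heavy atoms by environment: 5× C (X4, acyclic) → match; 1× O (X2, acyclic) → no; 2× C (X3, acyclic) → no; 1× N (X3, acyclic) → no.
That gives 5 matching atoms.

5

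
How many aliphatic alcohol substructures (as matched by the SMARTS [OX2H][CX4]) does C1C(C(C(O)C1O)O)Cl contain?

3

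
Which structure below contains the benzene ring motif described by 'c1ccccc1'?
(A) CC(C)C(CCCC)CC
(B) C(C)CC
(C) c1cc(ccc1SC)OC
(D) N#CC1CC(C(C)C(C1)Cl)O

C

c1ccccc1 describes six aromatic carbons in a ring (a benzene ring).
(A) has a methyl group (-CH3) but no six-membered all-carbon aromatic ring is present.
(B) has a methyl group (-CH3) but no six-membered all-carbon aromatic ring is present.
(C) contains the required atom environment, so the pattern matches.
(D) has a methyl group (-CH3) but no six-membered all-carbon aromatic ring is present.
So the answer is (C).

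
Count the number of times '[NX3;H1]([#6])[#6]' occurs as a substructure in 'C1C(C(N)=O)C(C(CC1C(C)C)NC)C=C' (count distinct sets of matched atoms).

[NX3;H1]([#6])[#6] is the SMARTS for a secondary amine: a trivalent nitrogen with one H, bonded to two carbons.
Exactly one fragment in the molecule meets all constraints, giving 1 match.

1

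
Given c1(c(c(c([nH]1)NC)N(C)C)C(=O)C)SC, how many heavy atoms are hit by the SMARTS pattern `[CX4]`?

Check the 15 heavy atoms by environment: 1× n (aromatic, X3) → no; 4× c (aromatic, X3) → no; 2× N (X3) → no; 5× C (X4) → match; 1× C (X3) → no; 1× O (X1) → no; 1× S (X2) → no.
That gives 5 matching atoms.

5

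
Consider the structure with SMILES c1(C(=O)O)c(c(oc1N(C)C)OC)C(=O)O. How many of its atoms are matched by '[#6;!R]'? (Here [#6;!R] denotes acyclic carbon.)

Check the 16 heavy atoms by environment: 1× o (aromatic, in 5-ring) → no; 4× c (aromatic, in 5-ring) → no; 5× C (acyclic) → match; 5× O (acyclic) → no; 1× N (acyclic) → no.
That gives 5 matching atoms.

5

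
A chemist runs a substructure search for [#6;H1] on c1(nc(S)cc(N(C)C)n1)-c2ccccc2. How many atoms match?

6

Check the 16 heavy atoms by environment: 2× n (aromatic, H0) → no; 4× c (aromatic, H0) → no; 6× c (aromatic, H1) → match; 1× S (H1) → no; 1× N (H0) → no; 2× C (H3) → no.
That gives 6 matching atoms.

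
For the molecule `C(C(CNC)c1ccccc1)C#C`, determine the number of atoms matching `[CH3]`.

The query [CH3] means: aliphatic carbon with exactly three hydrogens.
Check the 13 heavy atoms by environment: 2× C (H2) → no; 2× C (H1) → no; 1× C (H0) → no; 1× N (H1) → no; 1× C (H3) → match; 1× c (aromatic, H0) → no; 5× c (aromatic, H1) → no.
That gives 1 matching atom.

1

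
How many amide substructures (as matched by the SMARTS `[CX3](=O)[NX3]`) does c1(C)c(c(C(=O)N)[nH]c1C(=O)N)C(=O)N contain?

3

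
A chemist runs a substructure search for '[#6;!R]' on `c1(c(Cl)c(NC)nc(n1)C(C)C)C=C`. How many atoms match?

6

The query [#6;!R] means: carbon not in any ring.
Check the 14 heavy atoms by environment: 2× n (aromatic, in 6-ring) → no; 4× c (aromatic, in 6-ring) → no; 1× N (acyclic) → no; 6× C (acyclic) → match; 1× Cl (acyclic) → no.
That gives 6 matching atoms.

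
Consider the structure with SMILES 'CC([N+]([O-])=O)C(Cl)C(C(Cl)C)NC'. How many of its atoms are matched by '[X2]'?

0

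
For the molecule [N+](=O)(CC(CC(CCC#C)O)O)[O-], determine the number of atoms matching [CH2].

4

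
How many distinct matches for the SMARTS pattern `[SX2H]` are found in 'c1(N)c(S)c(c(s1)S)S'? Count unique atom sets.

3

[SX2H] is the SMARTS for a thiol: an aliphatic sulfur with two connections, one being H.
The molecule carries 3 separate instances of a thiol (-SH) meeting every constraint; each maps to a distinct set of atoms, giving 3 matches.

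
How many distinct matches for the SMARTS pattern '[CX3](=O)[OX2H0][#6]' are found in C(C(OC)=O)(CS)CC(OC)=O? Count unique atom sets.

[CX3](=O)[OX2H0][#6] is the SMARTS for an ester: a carbonyl carbon bonded to an oxygen that is itself bonded to carbon (no H on that O).
The molecule carries 2 separate instances of a methyl-ester group (-C(=O)OCH3) meeting every constraint; each maps to a distinct set of atoms, giving 2 matches.

2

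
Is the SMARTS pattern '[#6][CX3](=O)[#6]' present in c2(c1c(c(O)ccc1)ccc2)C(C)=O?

Yes

The pattern [#6][CX3](=O)[#6] describes a carbonyl carbon (no H) flanked by two carbons — a ketone.
The molecule carries an acetyl/ketone group (-C(=O)CH3), whose atoms satisfy every constraint of the query, so the pattern matches.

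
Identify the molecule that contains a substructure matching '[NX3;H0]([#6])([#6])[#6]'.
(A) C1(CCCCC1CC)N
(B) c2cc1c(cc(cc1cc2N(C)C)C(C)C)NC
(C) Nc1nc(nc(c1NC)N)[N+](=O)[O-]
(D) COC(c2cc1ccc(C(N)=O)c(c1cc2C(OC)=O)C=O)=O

[NX3;H0]([#6])([#6])[#6] describes a trivalent nitrogen with no H, bonded to three carbons (a tertiary amine).
(A) has a primary amino group (-NH2) but the nitrogen has H2, not H0 with three carbons.
(B) contains a dimethylamino group (-N(CH3)2), which satisfies every atom and bond constraint.
(C) has a primary amino group (-NH2) but the nitrogen has H2, not H0 with three carbons.
(D) has a primary amide (-C(=O)NH2) but the amide nitrogen has H2 and only one carbon neighbour.
So the answer is (B).

B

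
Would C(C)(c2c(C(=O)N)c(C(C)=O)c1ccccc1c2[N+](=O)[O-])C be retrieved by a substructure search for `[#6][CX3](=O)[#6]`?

The pattern [#6][CX3](=O)[#6] describes a carbonyl carbon (no H) flanked by two carbons — a ketone.
The molecule carries an acetyl/ketone group (-C(=O)CH3), whose atoms satisfy every constraint of the query, so the pattern matches.

Yes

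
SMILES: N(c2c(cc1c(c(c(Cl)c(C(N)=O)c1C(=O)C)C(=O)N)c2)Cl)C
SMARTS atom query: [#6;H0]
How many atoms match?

11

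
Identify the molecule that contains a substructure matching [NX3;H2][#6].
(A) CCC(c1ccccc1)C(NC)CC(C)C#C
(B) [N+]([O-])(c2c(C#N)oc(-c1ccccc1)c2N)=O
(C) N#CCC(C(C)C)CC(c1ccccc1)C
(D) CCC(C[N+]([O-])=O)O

B

[NX3;H2][#6] describes a trivalent nitrogen with two H attached to carbon (a primary amine).
(A) has an N-methylamino group (-NHCH3) but the nitrogen bears two carbons and only one H (H1), not H2.
(B) contains a primary amino group (-NH2), which satisfies every atom and bond constraint.
(C) has a nitrile (-C#N) but the nitrogen is NX1 (triple-bonded), not NX3 with two H.
(D) has a nitro group (-[N+](=O)[O-]) but the nitrogen is [N+] with no H, not NX3H2.
So the answer is (B).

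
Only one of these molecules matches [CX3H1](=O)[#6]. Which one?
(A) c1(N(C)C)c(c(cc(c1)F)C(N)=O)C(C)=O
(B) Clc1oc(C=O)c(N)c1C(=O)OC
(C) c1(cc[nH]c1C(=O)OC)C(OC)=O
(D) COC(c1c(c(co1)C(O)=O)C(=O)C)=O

[CX3H1](=O)[#6] describes an sp2 carbon with one H, double-bonded to O and single-bonded to carbon (an aldehyde).
(A) has an acetyl/ketone group (-C(=O)CH3) but the carbonyl carbon has H0 (two carbon neighbours), not H1.
(B) contains an aldehyde (-CHO), which satisfies every atom and bond constraint.
(C) has a methyl-ester group (-C(=O)OCH3) but the carbonyl carbon has H0, not H1.
(D) has an acetyl/ketone group (-C(=O)CH3) but the carbonyl carbon has H0 (two carbon neighbours), not H1.
So the answer is (B).

B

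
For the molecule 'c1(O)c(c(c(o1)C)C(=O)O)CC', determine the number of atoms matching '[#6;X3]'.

5

The query [#6;X3] means: any carbon (aromatic or not) with three total connections.
Check the 12 heavy atoms by environment: 1× o (aromatic, X2) → no; 4× c (aromatic, X3) → match; 3× C (X4) → no; 1× C (X3) → match; 1× O (X1) → no; 2× O (X2) → no.
Summing the matching environments: 4 + 1 = 5 matching atoms.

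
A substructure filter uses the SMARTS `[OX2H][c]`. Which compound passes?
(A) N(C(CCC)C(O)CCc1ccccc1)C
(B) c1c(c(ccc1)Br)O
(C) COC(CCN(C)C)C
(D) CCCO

[OX2H][c] describes a hydroxyl oxygen attached to an aromatic carbon (a phenol).
(A) has a hydroxyl group (-OH) but the -OH is on an aliphatic carbon, not an aromatic c.
(B) contains a hydroxyl group (-OH), which satisfies every atom and bond constraint.
(C) has a methoxy ether (-OCH3) but the oxygen has H0, not H1.
(D) has a hydroxyl group (-OH) but the -OH is on an aliphatic carbon, not an aromatic c.
So the answer is (B).

B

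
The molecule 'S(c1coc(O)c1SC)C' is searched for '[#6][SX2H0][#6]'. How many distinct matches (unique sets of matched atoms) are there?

[#6][SX2H0][#6] is the SMARTS for a thioether: an aliphatic sulfur bridging two carbons with no H on the sulfur.
The molecule carries 2 separate instances of a methylthio ether (-SCH3) meeting every constraint; each maps to a distinct set of atoms, giving 2 matches.

2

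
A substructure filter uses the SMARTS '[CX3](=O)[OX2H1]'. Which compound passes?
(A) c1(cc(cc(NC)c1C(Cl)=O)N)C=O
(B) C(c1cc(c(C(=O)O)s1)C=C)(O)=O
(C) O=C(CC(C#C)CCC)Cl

B

[CX3](=O)[OX2H1] describes an sp2 carbon double-bonded to O and single-bonded to an -OH oxygen (a carboxylic acid).
(A) has an aldehyde (-CHO) but there is no singly-bonded oxygen on the carbonyl carbon.
(B) contains a carboxylic acid group (-C(=O)OH), which satisfies every atom and bond constraint.
(C) has an acyl chloride (-C(=O)Cl) but the carbonyl is bonded to Cl, not to an -OH oxygen.
So the answer is (B).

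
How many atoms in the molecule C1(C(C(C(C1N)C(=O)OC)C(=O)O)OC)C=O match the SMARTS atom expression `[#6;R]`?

5

The query [#6;R] means: carbon that is part of a ring.
Check the 17 heavy atoms by environment: 5× C (in 5-ring) → match; 5× C (acyclic) → no; 6× O (acyclic) → no; 1× N (acyclic) → no.
That gives 5 matching atoms.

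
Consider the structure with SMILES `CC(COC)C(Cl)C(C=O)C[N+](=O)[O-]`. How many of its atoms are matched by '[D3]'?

4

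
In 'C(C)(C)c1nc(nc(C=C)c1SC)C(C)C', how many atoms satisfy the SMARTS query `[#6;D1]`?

6

The query [#6;D1] means: carbon bonded to exactly one heavy atom.
Check the 16 heavy atoms by environment: 2× n (aromatic, D2) → no; 4× c (aromatic, D3) → no; 2× C (D3) → no; 6× C (D1) → match; 1× C (D2) → no; 1× S (D2) → no.
That gives 6 matching atoms.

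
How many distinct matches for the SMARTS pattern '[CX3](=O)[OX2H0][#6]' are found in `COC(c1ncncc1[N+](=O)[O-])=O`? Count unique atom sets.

[CX3](=O)[OX2H0][#6] is the SMARTS for an ester: a carbonyl carbon bonded to an oxygen that is itself bonded to carbon (no H on that O).
Exactly one fragment in the molecule meets all constraints, giving 1 match.

1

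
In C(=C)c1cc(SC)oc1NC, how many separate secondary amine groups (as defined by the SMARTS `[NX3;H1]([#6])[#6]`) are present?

1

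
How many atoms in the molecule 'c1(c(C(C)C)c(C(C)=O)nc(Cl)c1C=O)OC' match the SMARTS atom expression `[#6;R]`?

The query [#6;R] means: carbon that is part of a ring.
Check the 17 heavy atoms by environment: 1× n (aromatic, in 6-ring) → no; 5× c (aromatic, in 6-ring) → match; 7× C (acyclic) → no; 3× O (acyclic) → no; 1× Cl (acyclic) → no.
That gives 5 matching atoms.

5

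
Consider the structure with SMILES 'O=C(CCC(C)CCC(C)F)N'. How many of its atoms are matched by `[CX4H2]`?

4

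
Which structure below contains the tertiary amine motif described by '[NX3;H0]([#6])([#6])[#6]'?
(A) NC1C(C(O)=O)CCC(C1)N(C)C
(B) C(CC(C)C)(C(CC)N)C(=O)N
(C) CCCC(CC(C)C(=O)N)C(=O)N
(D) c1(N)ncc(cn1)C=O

A

[NX3;H0]([#6])([#6])[#6] describes a trivalent nitrogen with no H, bonded to three carbons (a tertiary amine).
(A) contains a dimethylamino group (-N(CH3)2), which satisfies every atom and bond constraint.
(B) has a primary amino group (-NH2) but the nitrogen has H2, not H0 with three carbons.
(C) has a primary amide (-C(=O)NH2) but the amide nitrogen has H2 and only one carbon neighbour.
(D) has a primary amino group (-NH2) but the nitrogen has H2, not H0 with three carbons.
So the answer is (A).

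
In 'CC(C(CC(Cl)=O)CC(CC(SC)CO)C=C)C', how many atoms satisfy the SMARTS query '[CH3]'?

The query [CH3] means: aliphatic carbon with exactly three hydrogens.
Check the 18 heavy atoms by environment: 5× C (H2) → no; 5× C (H1) → no; 1× S (H0) → no; 3× C (H3) → match; 1× O (H1) → no; 1× C (H0) → no; 1× O (H0) → no; 1× Cl (H0) → no.
That gives 3 matching atoms.

3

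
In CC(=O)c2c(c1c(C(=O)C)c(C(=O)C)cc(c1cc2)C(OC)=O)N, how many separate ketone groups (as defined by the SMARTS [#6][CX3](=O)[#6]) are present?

[#6][CX3](=O)[#6] is the SMARTS for a ketone: a carbonyl carbon (no H) flanked by two carbons.
The molecule carries 3 separate instances of an acetyl/ketone group (-C(=O)CH3) meeting every constraint; each maps to a distinct set of atoms, giving 3 matches.

3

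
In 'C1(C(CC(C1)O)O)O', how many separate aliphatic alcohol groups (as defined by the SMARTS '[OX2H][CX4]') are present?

3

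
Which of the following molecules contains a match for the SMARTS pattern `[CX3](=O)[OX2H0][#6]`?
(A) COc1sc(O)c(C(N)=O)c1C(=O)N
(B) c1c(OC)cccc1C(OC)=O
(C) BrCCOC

B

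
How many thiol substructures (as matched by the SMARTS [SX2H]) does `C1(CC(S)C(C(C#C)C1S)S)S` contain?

4

[SX2H] is the SMARTS for a thiol: an aliphatic sulfur with two connections, one being H.
The molecule carries 4 separate instances of a thiol (-SH) meeting every constraint; each maps to a distinct set of atoms, giving 4 matches.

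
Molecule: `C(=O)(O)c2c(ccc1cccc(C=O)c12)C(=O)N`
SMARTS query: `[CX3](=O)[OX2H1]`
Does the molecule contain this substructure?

Yes

The pattern [CX3](=O)[OX2H1] describes an sp2 carbon double-bonded to O and single-bonded to an -OH oxygen — a carboxylic acid.
The molecule carries a carboxylic acid group (-C(=O)OH), whose atoms satisfy every constraint of the query, so the pattern matches.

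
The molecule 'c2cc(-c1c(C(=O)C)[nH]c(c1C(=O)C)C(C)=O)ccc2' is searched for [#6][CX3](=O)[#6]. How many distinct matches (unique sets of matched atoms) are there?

3

[#6][CX3](=O)[#6] is the SMARTS for a ketone: a carbonyl carbon (no H) flanked by two carbons.
The molecule carries 3 separate instances of an acetyl/ketone group (-C(=O)CH3) meeting every constraint; each maps to a distinct set of atoms, giving 3 matches.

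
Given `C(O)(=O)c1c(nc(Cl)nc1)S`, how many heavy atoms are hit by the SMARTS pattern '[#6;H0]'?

4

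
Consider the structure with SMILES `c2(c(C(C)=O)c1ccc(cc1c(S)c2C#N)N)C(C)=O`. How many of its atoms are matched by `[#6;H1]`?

3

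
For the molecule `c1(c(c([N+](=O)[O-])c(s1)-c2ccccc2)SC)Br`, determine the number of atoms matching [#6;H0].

5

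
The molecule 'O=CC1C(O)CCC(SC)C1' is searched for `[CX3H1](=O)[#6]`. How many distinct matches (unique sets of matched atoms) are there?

1

[CX3H1](=O)[#6] is the SMARTS for an aldehyde: an sp2 carbon with one H, double-bonded to O and single-bonded to carbon.
Exactly one fragment in the molecule meets all constraints, giving 1 match.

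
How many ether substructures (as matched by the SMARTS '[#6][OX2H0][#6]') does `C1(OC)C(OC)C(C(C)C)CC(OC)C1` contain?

3

[#6][OX2H0][#6] is the SMARTS for an ether: an aliphatic oxygen bridging two carbons with no H on the oxygen.
The molecule carries 3 separate instances of a methoxy ether (-OCH3) meeting every constraint; each maps to a distinct set of atoms, giving 3 matches.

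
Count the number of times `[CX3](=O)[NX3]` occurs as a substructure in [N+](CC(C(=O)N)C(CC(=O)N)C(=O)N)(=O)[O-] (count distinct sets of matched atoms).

[CX3](=O)[NX3] is the SMARTS for an amide: a carbonyl carbon bonded to a trivalent nitrogen.
The molecule carries 3 separate instances of a primary amide (-C(=O)NH2) meeting every constraint; each maps to a distinct set of atoms, giving 3 matches.

3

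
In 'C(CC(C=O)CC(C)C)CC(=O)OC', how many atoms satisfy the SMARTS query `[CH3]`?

3

The query [CH3] means: aliphatic carbon with exactly three hydrogens.
Check the 14 heavy atoms by environment: 4× C (H2) → no; 3× C (H1) → no; 3× C (H3) → match; 1× C (H0) → no; 3× O (H0) → no.
That gives 3 matching atoms.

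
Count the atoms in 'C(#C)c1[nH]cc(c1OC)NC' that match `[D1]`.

3

The query [D1] means: atom with exactly one heavy-atom neighbour (degree 1).
Check the 11 heavy atoms by environment: 1× n (aromatic, D2) → no; 3× c (aromatic, D3) → no; 1× c (aromatic, D2) → no; 1× C (D2) → no; 3× C (D1) → match; 1× O (D2) → no; 1× N (D2) → no.
That gives 3 matching atoms.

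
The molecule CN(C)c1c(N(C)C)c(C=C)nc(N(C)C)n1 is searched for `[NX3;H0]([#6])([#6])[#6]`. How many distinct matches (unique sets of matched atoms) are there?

[NX3;H0]([#6])([#6])[#6] is the SMARTS for a tertiary amine: a trivalent nitrogen with no H, bonded to three carbons.
The molecule carries 3 separate instances of a dimethylamino group (-N(CH3)2) meeting every constraint; each maps to a distinct set of atoms, giving 3 matches.

3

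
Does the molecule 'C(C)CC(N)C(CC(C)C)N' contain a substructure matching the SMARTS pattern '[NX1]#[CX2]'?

No

The pattern [NX1]#[CX2] describes a nitrogen triple-bonded to a two-connected carbon — a nitrile.
The closest candidate here is a primary amino group (-NH2), but the nitrogen is NX3 (three connections), not NX1 triple-bonded. No other fragment satisfies the full query, so there is no match.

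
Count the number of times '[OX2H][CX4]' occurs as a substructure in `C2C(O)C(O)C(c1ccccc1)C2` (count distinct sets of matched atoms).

2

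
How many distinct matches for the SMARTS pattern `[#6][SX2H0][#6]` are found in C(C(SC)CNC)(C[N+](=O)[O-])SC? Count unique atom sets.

[#6][SX2H0][#6] is the SMARTS for a thioether: an aliphatic sulfur bridging two carbons with no H on the sulfur.
The molecule carries 2 separate instances of a methylthio ether (-SCH3) meeting every constraint; each maps to a distinct set of atoms, giving 2 matches.

2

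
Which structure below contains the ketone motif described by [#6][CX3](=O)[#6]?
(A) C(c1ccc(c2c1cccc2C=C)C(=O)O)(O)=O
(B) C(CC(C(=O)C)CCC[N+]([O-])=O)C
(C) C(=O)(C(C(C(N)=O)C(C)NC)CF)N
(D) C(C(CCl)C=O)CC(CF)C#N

B

[#6][CX3](=O)[#6] describes a carbonyl carbon (no H) flanked by two carbons (a ketone).
(A) has a carboxylic acid group (-C(=O)OH) but one neighbour of the carbonyl carbon is O, not C.
(B) contains an acetyl/ketone group (-C(=O)CH3), which satisfies every atom and bond constraint.
(C) has a primary amide (-C(=O)NH2) but one neighbour of the carbonyl carbon is N, not C.
(D) has an aldehyde (-CHO) but the carbonyl carbon has H1, so it is not flanked by two carbons.
So the answer is (B).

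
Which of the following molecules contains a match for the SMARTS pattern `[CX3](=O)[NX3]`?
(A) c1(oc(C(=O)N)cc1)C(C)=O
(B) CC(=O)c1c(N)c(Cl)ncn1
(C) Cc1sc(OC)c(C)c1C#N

A

[CX3](=O)[NX3] describes a carbonyl carbon bonded to a trivalent nitrogen (an amide).
(A) contains a primary amide (-C(=O)NH2), which satisfies every atom and bond constraint.
(B) has a primary amino group (-NH2) but the -NH2 is not attached to a carbonyl carbon.
(C) has a nitrile (-C#N) but the nitrile N is NX1 (triple-bonded), not NX3.
So the answer is (A).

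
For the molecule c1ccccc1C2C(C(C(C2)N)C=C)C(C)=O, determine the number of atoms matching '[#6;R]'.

11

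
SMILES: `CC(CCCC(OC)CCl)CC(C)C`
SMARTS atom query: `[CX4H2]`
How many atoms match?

5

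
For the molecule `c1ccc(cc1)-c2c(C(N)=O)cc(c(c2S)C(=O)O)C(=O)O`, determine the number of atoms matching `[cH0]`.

6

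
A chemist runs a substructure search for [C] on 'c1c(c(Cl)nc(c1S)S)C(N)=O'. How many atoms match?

1

The query [C] means: uppercase C matches aliphatic (non-aromatic) carbon only.
Check the 12 heavy atoms by environment: 1× n (aromatic) → no; 5× c (aromatic) → no; 2× S → no; 1× C → match; 1× O → no; 1× N → no; 1× Cl → no.
That gives 1 matching atom.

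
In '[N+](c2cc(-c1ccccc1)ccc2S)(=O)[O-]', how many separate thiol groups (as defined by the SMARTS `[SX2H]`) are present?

[SX2H] is the SMARTS for a thiol: an aliphatic sulfur with two connections, one being H.
Exactly one fragment in the molecule meets all constraints, giving 1 match.

1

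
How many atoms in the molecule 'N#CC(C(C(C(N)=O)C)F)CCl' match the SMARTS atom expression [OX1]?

1

Check the 12 heavy atoms by environment: 5× C (X4) → no; 1× Cl (X1) → no; 1× C (X3) → no; 1× O (X1) → match; 1× N (X3) → no; 1× F (X1) → no; 1× C (X2) → no; 1× N (X1) → no.
That gives 1 matching atom.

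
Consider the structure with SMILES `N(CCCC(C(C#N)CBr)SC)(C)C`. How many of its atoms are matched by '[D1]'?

5

The query [D1] means: atom with exactly one heavy-atom neighbour (degree 1).
Check the 14 heavy atoms by environment: 5× C (D2) → no; 2× C (D3) → no; 1× N (D1) → match; 1× S (D2) → no; 3× C (D1) → match; 1× N (D3) → no; 1× Br (D1) → match.
Summing the matching environments: 1 + 3 + 1 = 5 matching atoms.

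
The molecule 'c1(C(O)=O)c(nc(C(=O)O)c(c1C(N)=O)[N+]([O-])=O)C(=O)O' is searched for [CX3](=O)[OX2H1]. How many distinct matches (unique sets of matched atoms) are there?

3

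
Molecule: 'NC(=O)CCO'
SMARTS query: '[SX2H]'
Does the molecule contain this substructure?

The pattern [SX2H] describes an aliphatic sulfur with two connections, one being H — a thiol.
The closest candidate here is a hydroxyl group (-OH), but it is an -OH, not an -SH. No other fragment satisfies the full query, so there is no match.

No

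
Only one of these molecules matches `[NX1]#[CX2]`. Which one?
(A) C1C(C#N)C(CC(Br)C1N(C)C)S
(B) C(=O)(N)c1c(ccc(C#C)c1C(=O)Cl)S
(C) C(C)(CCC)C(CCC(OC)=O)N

A

[NX1]#[CX2] describes a nitrogen triple-bonded to a two-connected carbon (a nitrile).
(A) contains a nitrile (-C#N), which satisfies every atom and bond constraint.
(B) has a primary amide (-C(=O)NH2) but the nitrogen is NX3, not NX1.
(C) has a primary amino group (-NH2) but the nitrogen is NX3 (three connections), not NX1 triple-bonded.
So the answer is (A).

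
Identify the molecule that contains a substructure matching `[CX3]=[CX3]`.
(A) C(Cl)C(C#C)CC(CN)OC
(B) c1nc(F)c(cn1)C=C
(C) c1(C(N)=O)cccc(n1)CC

[CX3]=[CX3] describes a non-aromatic C=C double bond between two sp2 carbons (an alkene).
(A) has an ethynyl group (-C#CH) but the C-C bond is a triple bond, not a double bond.
(B) contains a vinyl group (-CH=CH2), which satisfies every atom and bond constraint.
(C) has an ethyl group (-CH2CH3) but its C-C bond is a single bond between CX4 carbons, not CX3=CX3.
So the answer is (B).

B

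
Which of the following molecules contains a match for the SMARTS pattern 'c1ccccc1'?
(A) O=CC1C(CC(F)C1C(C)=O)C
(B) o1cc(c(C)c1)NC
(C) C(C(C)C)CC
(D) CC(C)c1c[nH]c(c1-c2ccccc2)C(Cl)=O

c1ccccc1 describes six aromatic carbons in a ring (a benzene ring).
(A) has a methyl group (-CH3) but no six-membered all-carbon aromatic ring is present.
(B) has a methyl group (-CH3) but no six-membered all-carbon aromatic ring is present.
(C) has a methyl group (-CH3) but no six-membered all-carbon aromatic ring is present.
(D) contains a phenyl ring, which satisfies every atom and bond constraint.
So the answer is (D).

D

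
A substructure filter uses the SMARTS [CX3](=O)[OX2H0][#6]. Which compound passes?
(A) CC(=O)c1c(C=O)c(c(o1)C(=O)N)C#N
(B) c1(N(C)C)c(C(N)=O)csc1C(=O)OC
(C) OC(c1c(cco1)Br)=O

B

[CX3](=O)[OX2H0][#6] describes a carbonyl carbon bonded to an oxygen that is itself bonded to carbon (no H on that O) (an ester).
(A) has a primary amide (-C(=O)NH2) but the carbonyl is bonded to N, not to an O-C linkage.
(B) contains a methyl-ester group (-C(=O)OCH3), which satisfies every atom and bond constraint.
(C) has a carboxylic acid group (-C(=O)OH) but the singly-bonded O carries H (OX2H1, not H0).
So the answer is (B).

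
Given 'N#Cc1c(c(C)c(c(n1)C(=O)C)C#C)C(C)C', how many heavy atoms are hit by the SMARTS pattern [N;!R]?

The query [N;!R] means: aliphatic nitrogen not in a ring.
Check the 17 heavy atoms by environment: 1× n (aromatic, in 6-ring) → no; 5× c (aromatic, in 6-ring) → no; 9× C (acyclic) → no; 1× N (acyclic) → match; 1× O (acyclic) → no.
That gives 1 matching atom.

1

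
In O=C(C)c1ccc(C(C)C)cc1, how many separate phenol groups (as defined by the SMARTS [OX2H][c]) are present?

[OX2H][c] is the SMARTS for a phenol: a hydroxyl oxygen attached to an aromatic carbon.
No fragment in the molecule satisfies every constraint, giving 0 matches.

0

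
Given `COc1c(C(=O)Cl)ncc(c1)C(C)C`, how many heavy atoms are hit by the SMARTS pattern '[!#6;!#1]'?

4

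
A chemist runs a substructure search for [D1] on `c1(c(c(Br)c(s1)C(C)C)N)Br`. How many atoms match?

5

The query [D1] means: atom with exactly one heavy-atom neighbour (degree 1).
Check the 11 heavy atoms by environment: 1× s (aromatic, D2) → no; 4× c (aromatic, D3) → no; 1× C (D3) → no; 2× C (D1) → match; 2× Br (D1) → match; 1× N (D1) → match.
Summing the matching environments: 2 + 2 + 1 = 5 matching atoms.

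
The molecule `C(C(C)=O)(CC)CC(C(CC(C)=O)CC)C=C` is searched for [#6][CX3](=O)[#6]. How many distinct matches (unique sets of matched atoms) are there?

[#6][CX3](=O)[#6] is the SMARTS for a ketone: a carbonyl carbon (no H) flanked by two carbons.
The molecule carries 2 separate instances of an acetyl/ketone group (-C(=O)CH3) meeting every constraint; each maps to a distinct set of atoms, giving 2 matches.

2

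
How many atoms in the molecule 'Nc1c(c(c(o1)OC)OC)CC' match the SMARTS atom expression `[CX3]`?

0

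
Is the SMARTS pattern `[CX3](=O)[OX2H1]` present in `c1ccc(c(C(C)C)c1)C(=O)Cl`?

The pattern [CX3](=O)[OX2H1] describes an sp2 carbon double-bonded to O and single-bonded to an -OH oxygen — a carboxylic acid.
The closest candidate here is an acyl chloride (-C(=O)Cl), but the carbonyl is bonded to Cl, not to an -OH oxygen. No other fragment satisfies the full query, so there is no match.

No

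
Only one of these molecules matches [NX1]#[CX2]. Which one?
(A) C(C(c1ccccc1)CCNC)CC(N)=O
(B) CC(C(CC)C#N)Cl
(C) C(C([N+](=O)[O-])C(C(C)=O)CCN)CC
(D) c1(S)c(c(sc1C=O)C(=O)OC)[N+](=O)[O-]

B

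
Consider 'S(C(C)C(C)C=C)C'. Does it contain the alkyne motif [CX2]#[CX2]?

No

The pattern [CX2]#[CX2] describes a carbon-carbon triple bond — an alkyne.
The closest candidate here is a vinyl group (-CH=CH2), but the C=C is a double bond; both carbons are CX3, not CX2. No other fragment satisfies the full query, so there is no match.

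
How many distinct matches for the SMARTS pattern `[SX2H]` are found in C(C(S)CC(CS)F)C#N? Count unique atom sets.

[SX2H] is the SMARTS for a thiol: an aliphatic sulfur with two connections, one being H.
The molecule carries 2 separate instances of a thiol (-SH) meeting every constraint; each maps to a distinct set of atoms, giving 2 matches.

2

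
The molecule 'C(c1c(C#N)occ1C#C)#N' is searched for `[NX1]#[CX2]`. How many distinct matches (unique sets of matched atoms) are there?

2

[NX1]#[CX2] is the SMARTS for a nitrile: a nitrogen triple-bonded to a two-connected carbon.
The molecule carries 2 separate instances of a nitrile (-C#N) meeting every constraint; each maps to a distinct set of atoms, giving 2 matches.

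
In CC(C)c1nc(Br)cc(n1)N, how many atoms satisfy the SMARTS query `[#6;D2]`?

The query [#6;D2] means: any carbon bonded to exactly two heavy atoms.
Check the 11 heavy atoms by environment: 2× n (aromatic, D2) → no; 3× c (aromatic, D3) → no; 1× c (aromatic, D2) → match; 1× N (D1) → no; 1× C (D3) → no; 2× C (D1) → no; 1× Br (D1) → no.
That gives 1 matching atom.

1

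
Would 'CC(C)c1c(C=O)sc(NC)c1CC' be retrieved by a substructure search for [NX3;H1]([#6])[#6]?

Yes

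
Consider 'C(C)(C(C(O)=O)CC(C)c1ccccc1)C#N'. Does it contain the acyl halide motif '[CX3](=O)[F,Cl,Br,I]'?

No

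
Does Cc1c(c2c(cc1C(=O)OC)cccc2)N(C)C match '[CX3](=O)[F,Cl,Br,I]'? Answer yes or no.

The pattern [CX3](=O)[F,Cl,Br,I] describes a carbonyl carbon bonded to a halogen — an acyl halide.
The closest candidate here is a methyl-ester group (-C(=O)OCH3), but the carbonyl is bonded to -O-C, not to a halogen. No other fragment satisfies the full query, so there is no match.

No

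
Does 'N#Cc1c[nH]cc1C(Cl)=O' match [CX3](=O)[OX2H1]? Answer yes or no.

No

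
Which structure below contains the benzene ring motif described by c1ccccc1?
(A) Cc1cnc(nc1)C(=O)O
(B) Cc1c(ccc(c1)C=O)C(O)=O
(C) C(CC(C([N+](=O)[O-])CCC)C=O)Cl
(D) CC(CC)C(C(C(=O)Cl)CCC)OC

c1ccccc1 describes six aromatic carbons in a ring (a benzene ring).
(A) has a methyl group (-CH3) but no six-membered all-carbon aromatic ring is present.
(B) contains the required atom environment, so the pattern matches.
(C) has a methyl group (-CH3) but no six-membered all-carbon aromatic ring is present.
(D) has a methyl group (-CH3) but no six-membered all-carbon aromatic ring is present.
So the answer is (B).

B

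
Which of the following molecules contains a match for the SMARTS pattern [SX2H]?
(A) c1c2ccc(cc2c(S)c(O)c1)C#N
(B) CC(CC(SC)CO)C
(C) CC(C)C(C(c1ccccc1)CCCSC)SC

[SX2H] describes an aliphatic sulfur with two connections, one being H (a thiol).
(A) contains a thiol (-SH), which satisfies every atom and bond constraint.
(B) has a hydroxyl group (-OH) but it is an -OH, not an -SH.
(C) has a methylthio ether (-SCH3) but the sulfur has H0 (bonded to two carbons), not H1.
So the answer is (A).

A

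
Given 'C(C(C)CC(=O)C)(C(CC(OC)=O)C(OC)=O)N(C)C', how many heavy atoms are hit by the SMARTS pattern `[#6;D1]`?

The query [#6;D1] means: carbon bonded to exactly one heavy atom.
Check the 20 heavy atoms by environment: 2× C (D2) → no; 6× C (D3) → no; 3× O (D1) → no; 2× O (D2) → no; 6× C (D1) → match; 1× N (D3) → no.
That gives 6 matching atoms.

6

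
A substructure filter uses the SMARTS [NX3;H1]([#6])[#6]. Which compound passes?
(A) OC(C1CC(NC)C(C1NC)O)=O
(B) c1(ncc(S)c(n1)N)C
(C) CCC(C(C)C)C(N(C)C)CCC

A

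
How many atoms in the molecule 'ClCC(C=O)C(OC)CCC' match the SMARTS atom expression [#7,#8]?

The query [#7,#8] means: nitrogen or oxygen (comma = OR).
Check the 11 heavy atoms by environment: 8× C → no; 2× O → match; 1× Cl → no.
That gives 2 matching atoms.

2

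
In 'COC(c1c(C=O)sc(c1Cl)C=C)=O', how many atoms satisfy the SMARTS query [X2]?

2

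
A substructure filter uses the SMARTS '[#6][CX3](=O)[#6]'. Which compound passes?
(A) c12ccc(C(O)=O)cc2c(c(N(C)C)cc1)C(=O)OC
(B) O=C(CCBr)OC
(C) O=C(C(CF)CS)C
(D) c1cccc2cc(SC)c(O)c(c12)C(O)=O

[#6][CX3](=O)[#6] describes a carbonyl carbon (no H) flanked by two carbons (a ketone).
(A) has a methyl-ester group (-C(=O)OCH3) but one neighbour of the carbonyl carbon is O, not C.
(B) has a methyl-ester group (-C(=O)OCH3) but one neighbour of the carbonyl carbon is O, not C.
(C) contains an acetyl/ketone group (-C(=O)CH3), which satisfies every atom and bond constraint.
(D) has a carboxylic acid group (-C(=O)OH) but one neighbour of the carbonyl carbon is O, not C.
So the answer is (C).

C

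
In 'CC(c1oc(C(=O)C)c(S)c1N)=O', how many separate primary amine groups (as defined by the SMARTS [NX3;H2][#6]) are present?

[NX3;H2][#6] is the SMARTS for a primary amine: a trivalent nitrogen with two H attached to carbon.
Exactly one fragment in the molecule meets all constraints, giving 1 match.

1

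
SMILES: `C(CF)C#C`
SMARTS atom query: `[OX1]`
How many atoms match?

0

Check the 5 heavy atoms by environment: 2× C (X4) → no; 2× C (X2) → no; 1× F (X1) → no.
No environment satisfies the query, so 0 matching atoms.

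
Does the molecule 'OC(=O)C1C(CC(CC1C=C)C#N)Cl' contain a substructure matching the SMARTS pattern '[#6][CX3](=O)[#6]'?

No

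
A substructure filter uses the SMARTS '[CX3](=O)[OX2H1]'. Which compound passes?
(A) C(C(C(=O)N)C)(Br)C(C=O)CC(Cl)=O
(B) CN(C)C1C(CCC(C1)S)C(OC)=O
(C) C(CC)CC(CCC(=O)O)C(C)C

[CX3](=O)[OX2H1] describes an sp2 carbon double-bonded to O and single-bonded to an -OH oxygen (a carboxylic acid).
(A) has a primary amide (-C(=O)NH2) but the carbonyl is bonded to N, not to an -OH oxygen.
(B) has a methyl-ester group (-C(=O)OCH3) but the singly-bonded O has no H (OX2H0, not OX2H1).
(C) contains a carboxylic acid group (-C(=O)OH), which satisfies every atom and bond constraint.
So the answer is (C).

C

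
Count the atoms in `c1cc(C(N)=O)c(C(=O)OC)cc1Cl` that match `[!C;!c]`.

The query [!C;!c] means: neither aliphatic nor aromatic carbon — same as [!#6].
Check the 14 heavy atoms by environment: 6× c (aromatic) → no; 1× Cl → match; 3× C → no; 3× O → match; 1× N → match.
Summing the matching environments: 1 + 3 + 1 = 5 matching atoms.

5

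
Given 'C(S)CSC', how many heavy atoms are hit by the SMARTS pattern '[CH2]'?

2

Check the 5 heavy atoms by environment: 2× C (H2) → match; 1× S (H0) → no; 1× C (H3) → no; 1× S (H1) → no.
That gives 2 matching atoms.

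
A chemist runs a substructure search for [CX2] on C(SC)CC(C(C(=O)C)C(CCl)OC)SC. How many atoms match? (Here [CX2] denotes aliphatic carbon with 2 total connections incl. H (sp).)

Check the 16 heavy atoms by environment: 10× C (X4) → no; 2× S (X2) → no; 1× Cl (X1) → no; 1× C (X3) → no; 1× O (X1) → no; 1× O (X2) → no.
No environment satisfies the query, so 0 matching atoms.

0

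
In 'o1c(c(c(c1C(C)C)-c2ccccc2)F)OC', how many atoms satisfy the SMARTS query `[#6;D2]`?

5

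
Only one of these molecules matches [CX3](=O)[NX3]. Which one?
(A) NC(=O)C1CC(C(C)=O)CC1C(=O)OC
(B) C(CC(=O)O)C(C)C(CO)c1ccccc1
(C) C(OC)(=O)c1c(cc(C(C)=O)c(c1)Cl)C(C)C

[CX3](=O)[NX3] describes a carbonyl carbon bonded to a trivalent nitrogen (an amide).
(A) contains a primary amide (-C(=O)NH2), which satisfies every atom and bond constraint.
(B) has a carboxylic acid group (-C(=O)OH) but the carbonyl is bonded to O, not to an NX3 nitrogen.
(C) has a methyl-ester group (-C(=O)OCH3) but the carbonyl is bonded to O, not to an NX3 nitrogen.
So the answer is (A).

A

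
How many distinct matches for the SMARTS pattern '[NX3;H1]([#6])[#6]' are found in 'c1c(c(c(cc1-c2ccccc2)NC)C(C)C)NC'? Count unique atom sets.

2

[NX3;H1]([#6])[#6] is the SMARTS for a secondary amine: a trivalent nitrogen with one H, bonded to two carbons.
The molecule carries 2 separate instances of an N-methylamino group (-NHCH3) meeting every constraint; each maps to a distinct set of atoms, giving 2 matches.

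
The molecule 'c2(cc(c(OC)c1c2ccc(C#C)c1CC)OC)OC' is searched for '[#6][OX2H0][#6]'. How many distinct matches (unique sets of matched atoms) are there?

[#6][OX2H0][#6] is the SMARTS for an ether: an aliphatic oxygen bridging two carbons with no H on the oxygen.
The molecule carries 3 separate instances of a methoxy ether (-OCH3) meeting every constraint; each maps to a distinct set of atoms, giving 3 matches.

3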